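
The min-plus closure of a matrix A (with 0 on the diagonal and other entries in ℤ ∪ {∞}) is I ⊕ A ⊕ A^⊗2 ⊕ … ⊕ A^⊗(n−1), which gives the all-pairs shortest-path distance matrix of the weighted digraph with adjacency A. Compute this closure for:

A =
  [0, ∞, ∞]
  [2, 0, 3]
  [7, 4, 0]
Closure =
  [0, ∞, ∞]
  [2, 0, 3]
  [6, 4, 0]

This is the Floyd-Warshall all-pairs shortest-path computation. For each intermediate vertex k = 0, 1, …, 2, update dist[i][j] ← min(dist[i][j], dist[i][k] + dist[k][j]). The final matrix gives, for each (i, j), the minimum total weight of any directed path from i to j (possibly empty when i = j).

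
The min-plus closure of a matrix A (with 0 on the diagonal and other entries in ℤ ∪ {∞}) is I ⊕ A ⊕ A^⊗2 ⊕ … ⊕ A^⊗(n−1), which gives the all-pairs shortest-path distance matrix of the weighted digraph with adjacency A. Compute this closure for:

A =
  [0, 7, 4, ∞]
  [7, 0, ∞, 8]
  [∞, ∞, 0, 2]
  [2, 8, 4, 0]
Closure =
  [0, 7, 4, 6]
  [7, 0, 11, 8]
  [4, 10, 0, 2]
  [2, 8, 4, 0]

This is the Floyd-Warshall all-pairs shortest-path computation. For each intermediate vertex k = 0, 1, …, 3, update dist[i][j] ← min(dist[i][j], dist[i][k] + dist[k][j]). The final matrix gives, for each (i, j), the minimum total weight of any directed path from i to j (possibly empty when i = j).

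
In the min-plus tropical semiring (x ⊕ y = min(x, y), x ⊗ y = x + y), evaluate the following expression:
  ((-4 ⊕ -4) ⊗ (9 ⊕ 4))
((-4 ⊕ -4) ⊗ (9 ⊕ 4)) = 0

Expand innermost to outermost. Recall ⊕ takes the minimum of its arguments and ⊗ takes their sum. Working out the expression ((-4 ⊕ -4) ⊗ (9 ⊕ 4)) gives 0.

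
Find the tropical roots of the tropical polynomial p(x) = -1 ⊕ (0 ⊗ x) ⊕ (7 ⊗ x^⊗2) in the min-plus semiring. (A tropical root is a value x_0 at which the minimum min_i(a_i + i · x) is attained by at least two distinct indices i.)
Roots: {-7, -1}

Each tropical root is a break point of the lower envelope of the lines y = a_i + i · x (there are 3 lines, with slopes 0, 1, ..., 2). Only the lines that attain the minimum somewhere contribute to roots; other lines are dominated. Here the surviving (envelope) indices are i = 2, i = 1, i = 0.
Intersections between consecutive envelope lines give the roots: for adjacent envelope indices i < j the intersection is x = (a_i − a_j) / (j − i). Reading off the sorted break points: {-7, -1}.
Verification: at each break x_0, at least two indices attain the minimum of min_i(a_i + i · x_0).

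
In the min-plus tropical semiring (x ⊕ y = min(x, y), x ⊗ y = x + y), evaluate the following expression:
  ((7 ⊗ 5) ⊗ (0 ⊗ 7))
((7 ⊗ 5) ⊗ (0 ⊗ 7)) = 19

Expand innermost to outermost. Recall ⊕ takes the minimum of its arguments and ⊗ takes their sum. Working out the expression ((7 ⊗ 5) ⊗ (0 ⊗ 7)) gives 19.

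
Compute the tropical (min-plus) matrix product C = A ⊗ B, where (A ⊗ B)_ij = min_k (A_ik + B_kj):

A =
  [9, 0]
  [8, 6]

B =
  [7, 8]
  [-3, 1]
A ⊗ B =
  [-3, 1]
  [3, 7]

Apply the min-plus product entry-by-entry:
  C[0][0] = min over k of (A[0][0] + B[0][0] = 9 + 7 = 16, A[0][1] + B[1][0] = 0 + -3 = -3) = -3 (attained at k = 1)
  C[0][1] = min over k of (A[0][0] + B[0][1] = 9 + 8 = 17, A[0][1] + B[1][1] = 0 + 1 = 1) = 1 (attained at k = 1)
  C[1][0] = min over k of (A[1][0] + B[0][0] = 8 + 7 = 15, A[1][1] + B[1][0] = 6 + -3 = 3) = 3 (attained at k = 1)
  C[1][1] = min over k of (A[1][0] + B[0][1] = 8 + 8 = 16, A[1][1] + B[1][1] = 6 + 1 = 7) = 7 (attained at k = 1)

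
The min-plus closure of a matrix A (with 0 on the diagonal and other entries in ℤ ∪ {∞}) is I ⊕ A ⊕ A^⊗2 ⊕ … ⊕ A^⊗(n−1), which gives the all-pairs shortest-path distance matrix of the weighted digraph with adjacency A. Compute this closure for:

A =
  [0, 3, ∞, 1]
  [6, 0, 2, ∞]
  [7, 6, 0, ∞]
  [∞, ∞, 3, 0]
Closure =
  [0, 3, 4, 1]
  [6, 0, 2, 7]
  [7, 6, 0, 8]
  [10, 9, 3, 0]

This is the Floyd-Warshall all-pairs shortest-path computation. For each intermediate vertex k = 0, 1, …, 3, update dist[i][j] ← min(dist[i][j], dist[i][k] + dist[k][j]). The final matrix gives, for each (i, j), the minimum total weight of any directed path from i to j (possibly empty when i = j).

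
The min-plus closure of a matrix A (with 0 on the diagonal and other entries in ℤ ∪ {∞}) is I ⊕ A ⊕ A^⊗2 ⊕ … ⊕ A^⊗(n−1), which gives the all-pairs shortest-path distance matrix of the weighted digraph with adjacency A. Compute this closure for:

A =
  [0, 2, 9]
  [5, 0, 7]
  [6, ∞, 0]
Closure =
  [0, 2, 9]
  [5, 0, 7]
  [6, 8, 0]

This is the Floyd-Warshall all-pairs shortest-path computation. For each intermediate vertex k = 0, 1, …, 2, update dist[i][j] ← min(dist[i][j], dist[i][k] + dist[k][j]). The final matrix gives, for each (i, j), the minimum total weight of any directed path from i to j (possibly empty when i = j).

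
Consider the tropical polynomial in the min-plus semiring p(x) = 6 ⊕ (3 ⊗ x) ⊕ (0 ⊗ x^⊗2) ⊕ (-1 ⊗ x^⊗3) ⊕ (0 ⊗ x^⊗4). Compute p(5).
p(5) = 6

A tropical monomial a ⊗ x^⊗i evaluates to a + i · x. Evaluating each term at x = 5:
  Term 0 contributes 6 + 0 · 5 = 6
  Term 1 contributes 3 + 1 · 5 = 8
  Term 2 contributes 0 + 2 · 5 = 10
  Term 3 contributes -1 + 3 · 5 = 14
  Term 4 contributes 0 + 4 · 5 = 20
p(5) = ⊕ of these = min[6, 8, 10, 14, 20] = 6.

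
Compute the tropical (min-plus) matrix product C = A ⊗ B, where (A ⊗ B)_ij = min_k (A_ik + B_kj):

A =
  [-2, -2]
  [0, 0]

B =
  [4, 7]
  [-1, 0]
A ⊗ B =
  [-3, -2]
  [-1, 0]

Apply the min-plus product entry-by-entry:
  C[0][0] = min over k of (A[0][0] + B[0][0] = -2 + 4 = 2, A[0][1] + B[1][0] = -2 + -1 = -3) = -3 (attained at k = 1)
  C[0][1] = min over k of (A[0][0] + B[0][1] = -2 + 7 = 5, A[0][1] + B[1][1] = -2 + 0 = -2) = -2 (attained at k = 1)
  C[1][0] = min over k of (A[1][0] + B[0][0] = 0 + 4 = 4, A[1][1] + B[1][0] = 0 + -1 = -1) = -1 (attained at k = 1)
  C[1][1] = min over k of (A[1][0] + B[0][1] = 0 + 7 = 7, A[1][1] + B[1][1] = 0 + 0 = 0) = 0 (attained at k = 1)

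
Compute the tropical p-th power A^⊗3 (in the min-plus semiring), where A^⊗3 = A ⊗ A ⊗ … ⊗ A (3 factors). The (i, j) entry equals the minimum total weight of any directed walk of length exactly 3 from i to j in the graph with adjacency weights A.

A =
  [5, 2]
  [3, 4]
A^⊗3 =
  [9, 7]
  [8, 9]

Each entry (A^⊗3)_ij equals the minimum over all length-3 walks i = v_0 → v_1 → … → v_3 = j of Σ_t A[v_t][v_{t+1}]. For example, for (i, j) = (0, 1) we minimise over 4 possible intermediate vertex sequences; the minimum is 7, attained along the walk 0 → 1 → 0 → 1.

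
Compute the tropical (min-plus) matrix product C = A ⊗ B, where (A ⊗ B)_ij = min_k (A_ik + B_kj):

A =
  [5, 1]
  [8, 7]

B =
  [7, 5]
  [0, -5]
A ⊗ B =
  [1, -4]
  [7, 2]

Apply the min-plus product entry-by-entry:
  C[0][0] = min over k of (A[0][0] + B[0][0] = 5 + 7 = 12, A[0][1] + B[1][0] = 1 + 0 = 1) = 1 (attained at k = 1)
  C[0][1] = min over k of (A[0][0] + B[0][1] = 5 + 5 = 10, A[0][1] + B[1][1] = 1 + -5 = -4) = -4 (attained at k = 1)
  C[1][0] = min over k of (A[1][0] + B[0][0] = 8 + 7 = 15, A[1][1] + B[1][0] = 7 + 0 = 7) = 7 (attained at k = 1)
  C[1][1] = min over k of (A[1][0] + B[0][1] = 8 + 5 = 13, A[1][1] + B[1][1] = 7 + -5 = 2) = 2 (attained at k = 1)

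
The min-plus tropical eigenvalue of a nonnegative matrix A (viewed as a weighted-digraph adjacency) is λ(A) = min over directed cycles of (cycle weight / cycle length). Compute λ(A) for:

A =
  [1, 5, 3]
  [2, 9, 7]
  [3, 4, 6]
λ(A) = 1

Enumerate directed cycles and compute their means (weight / length). Sample:
  cycle 0 → 0: weight = 1, length = 1, mean = 1/1 ≈ 1.000
  cycle 1 → 1: weight = 9, length = 1, mean = 9/1 ≈ 9.000
  cycle 2 → 2: weight = 6, length = 1, mean = 6/1 ≈ 6.000
  cycle 0 → 1 → 0: weight = 7, length = 2, mean = 7/2 ≈ 3.500
  cycle 0 → 2 → 0: weight = 6, length = 2, mean = 6/2 ≈ 3.000
  cycle 1 → 0 → 1: weight = 7, length = 2, mean = 7/2 ≈ 3.500
Minimum mean = 1.000, attained e.g. along the cycle 0 → 0 with weight 1 and length 1. So λ(A) = 1/1 = 1.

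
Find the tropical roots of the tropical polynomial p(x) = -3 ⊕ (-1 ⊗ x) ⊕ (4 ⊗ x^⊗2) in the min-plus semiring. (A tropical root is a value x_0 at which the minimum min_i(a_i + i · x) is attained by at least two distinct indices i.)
Roots: {-5, -2}

Each tropical root is a break point of the lower envelope of the lines y = a_i + i · x (there are 3 lines, with slopes 0, 1, ..., 2). Only the lines that attain the minimum somewhere contribute to roots; other lines are dominated. Here the surviving (envelope) indices are i = 2, i = 1, i = 0.
Intersections between consecutive envelope lines give the roots: for adjacent envelope indices i < j the intersection is x = (a_i − a_j) / (j − i). Reading off the sorted break points: {-5, -2}.
Verification: at each break x_0, at least two indices attain the minimum of min_i(a_i + i · x_0).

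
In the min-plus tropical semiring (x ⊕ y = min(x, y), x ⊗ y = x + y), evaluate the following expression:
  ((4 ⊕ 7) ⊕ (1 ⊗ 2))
((4 ⊕ 7) ⊕ (1 ⊗ 2)) = 3

Expand innermost to outermost. Recall ⊕ takes the minimum of its arguments and ⊗ takes their sum. Working out the expression ((4 ⊕ 7) ⊕ (1 ⊗ 2)) gives 3.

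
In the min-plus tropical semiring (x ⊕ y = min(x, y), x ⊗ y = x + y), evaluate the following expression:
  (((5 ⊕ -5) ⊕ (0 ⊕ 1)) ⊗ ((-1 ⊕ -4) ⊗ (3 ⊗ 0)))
(((5 ⊕ -5) ⊕ (0 ⊕ 1)) ⊗ ((-1 ⊕ -4) ⊗ (3 ⊗ 0))) = -6

Expand innermost to outermost. Recall ⊕ takes the minimum of its arguments and ⊗ takes their sum. Working out the expression (((5 ⊕ -5) ⊕ (0 ⊕ 1)) ⊗ ((-1 ⊕ -4) ⊗ (3 ⊗ 0))) gives -6.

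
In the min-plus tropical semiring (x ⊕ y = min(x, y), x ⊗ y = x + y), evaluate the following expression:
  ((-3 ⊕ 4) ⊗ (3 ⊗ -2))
((-3 ⊕ 4) ⊗ (3 ⊗ -2)) = -2

Expand innermost to outermost. Recall ⊕ takes the minimum of its arguments and ⊗ takes their sum. Working out the expression ((-3 ⊕ 4) ⊗ (3 ⊗ -2)) gives -2.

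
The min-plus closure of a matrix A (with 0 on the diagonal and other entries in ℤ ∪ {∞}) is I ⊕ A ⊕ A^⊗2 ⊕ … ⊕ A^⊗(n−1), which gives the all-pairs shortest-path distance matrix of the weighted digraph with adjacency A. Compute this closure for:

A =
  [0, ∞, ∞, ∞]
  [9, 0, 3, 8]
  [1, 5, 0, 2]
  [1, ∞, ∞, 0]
Closure =
  [0, ∞, ∞, ∞]
  [4, 0, 3, 5]
  [1, 5, 0, 2]
  [1, ∞, ∞, 0]

This is the Floyd-Warshall all-pairs shortest-path computation. For each intermediate vertex k = 0, 1, …, 3, update dist[i][j] ← min(dist[i][j], dist[i][k] + dist[k][j]). The final matrix gives, for each (i, j), the minimum total weight of any directed path from i to j (possibly empty when i = j).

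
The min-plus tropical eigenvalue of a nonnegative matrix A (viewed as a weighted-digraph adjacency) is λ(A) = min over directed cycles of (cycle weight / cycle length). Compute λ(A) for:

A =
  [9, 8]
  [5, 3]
λ(A) = 3

Enumerate directed cycles and compute their means (weight / length). Sample:
  cycle 0 → 0: weight = 9, length = 1, mean = 9/1 ≈ 9.000
  cycle 1 → 1: weight = 3, length = 1, mean = 3/1 ≈ 3.000
  cycle 0 → 1 → 0: weight = 13, length = 2, mean = 13/2 ≈ 6.500
  cycle 1 → 0 → 1: weight = 13, length = 2, mean = 13/2 ≈ 6.500
Minimum mean = 3.000, attained e.g. along the cycle 1 → 1 with weight 3 and length 1. So λ(A) = 3/1 = 3.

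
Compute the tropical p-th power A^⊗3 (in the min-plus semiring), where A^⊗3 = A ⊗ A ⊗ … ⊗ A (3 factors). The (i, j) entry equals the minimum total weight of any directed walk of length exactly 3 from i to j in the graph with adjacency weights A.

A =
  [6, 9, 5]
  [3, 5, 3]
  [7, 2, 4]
A^⊗3 =
  [10, 11, 10]
  [8, 9, 8]
  [9, 7, 9]

Each entry (A^⊗3)_ij equals the minimum over all length-3 walks i = v_0 → v_1 → … → v_3 = j of Σ_t A[v_t][v_{t+1}]. For example, for (i, j) = (0, 2) we minimise over 9 possible intermediate vertex sequences; the minimum is 10, attained along the walk 0 → 2 → 1 → 2.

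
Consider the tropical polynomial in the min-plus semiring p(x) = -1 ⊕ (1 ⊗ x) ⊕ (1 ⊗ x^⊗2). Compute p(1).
p(1) = -1

A tropical monomial a ⊗ x^⊗i evaluates to a + i · x. Evaluating each term at x = 1:
  Term 0 contributes -1 + 0 · 1 = -1
  Term 1 contributes 1 + 1 · 1 = 2
  Term 2 contributes 1 + 2 · 1 = 3
p(1) = ⊕ of these = min[-1, 2, 3] = -1.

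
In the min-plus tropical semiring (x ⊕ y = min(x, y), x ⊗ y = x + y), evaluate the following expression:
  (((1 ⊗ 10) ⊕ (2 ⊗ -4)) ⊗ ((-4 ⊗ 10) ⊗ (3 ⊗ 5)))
(((1 ⊗ 10) ⊕ (2 ⊗ -4)) ⊗ ((-4 ⊗ 10) ⊗ (3 ⊗ 5))) = 12

Expand innermost to outermost. Recall ⊕ takes the minimum of its arguments and ⊗ takes their sum. Working out the expression (((1 ⊗ 10) ⊕ (2 ⊗ -4)) ⊗ ((-4 ⊗ 10) ⊗ (3 ⊗ 5))) gives 12.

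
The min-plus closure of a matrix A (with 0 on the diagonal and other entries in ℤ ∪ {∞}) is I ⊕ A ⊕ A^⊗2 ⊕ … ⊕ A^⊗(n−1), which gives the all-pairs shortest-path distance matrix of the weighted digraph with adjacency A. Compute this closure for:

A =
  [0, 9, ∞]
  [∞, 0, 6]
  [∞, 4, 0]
Closure =
  [0, 9, 15]
  [∞, 0, 6]
  [∞, 4, 0]

This is the Floyd-Warshall all-pairs shortest-path computation. For each intermediate vertex k = 0, 1, …, 2, update dist[i][j] ← min(dist[i][j], dist[i][k] + dist[k][j]). The final matrix gives, for each (i, j), the minimum total weight of any directed path from i to j (possibly empty when i = j).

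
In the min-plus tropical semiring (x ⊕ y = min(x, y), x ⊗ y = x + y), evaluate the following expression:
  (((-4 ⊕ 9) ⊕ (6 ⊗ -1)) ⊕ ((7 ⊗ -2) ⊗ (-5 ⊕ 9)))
(((-4 ⊕ 9) ⊕ (6 ⊗ -1)) ⊕ ((7 ⊗ -2) ⊗ (-5 ⊕ 9))) = -4

Expand innermost to outermost. Recall ⊕ takes the minimum of its arguments and ⊗ takes their sum. Working out the expression (((-4 ⊕ 9) ⊕ (6 ⊗ -1)) ⊕ ((7 ⊗ -2) ⊗ (-5 ⊕ 9))) gives -4.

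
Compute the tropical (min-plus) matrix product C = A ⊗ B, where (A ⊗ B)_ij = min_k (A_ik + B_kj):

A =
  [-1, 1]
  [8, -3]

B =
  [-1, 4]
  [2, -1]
A ⊗ B =
  [-2, 0]
  [-1, -4]

Apply the min-plus product entry-by-entry:
  C[0][0] = min over k of (A[0][0] + B[0][0] = -1 + -1 = -2, A[0][1] + B[1][0] = 1 + 2 = 3) = -2 (attained at k = 0)
  C[0][1] = min over k of (A[0][0] + B[0][1] = -1 + 4 = 3, A[0][1] + B[1][1] = 1 + -1 = 0) = 0 (attained at k = 1)
  C[1][0] = min over k of (A[1][0] + B[0][0] = 8 + -1 = 7, A[1][1] + B[1][0] = -3 + 2 = -1) = -1 (attained at k = 1)
  C[1][1] = min over k of (A[1][0] + B[0][1] = 8 + 4 = 12, A[1][1] + B[1][1] = -3 + -1 = -4) = -4 (attained at k = 1)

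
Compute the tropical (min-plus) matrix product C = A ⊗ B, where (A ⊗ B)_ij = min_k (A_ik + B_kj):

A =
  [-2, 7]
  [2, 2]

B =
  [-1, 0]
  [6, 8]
A ⊗ B =
  [-3, -2]
  [1, 2]

Apply the min-plus product entry-by-entry:
  C[0][0] = min over k of (A[0][0] + B[0][0] = -2 + -1 = -3, A[0][1] + B[1][0] = 7 + 6 = 13) = -3 (attained at k = 0)
  C[0][1] = min over k of (A[0][0] + B[0][1] = -2 + 0 = -2, A[0][1] + B[1][1] = 7 + 8 = 15) = -2 (attained at k = 0)
  C[1][0] = min over k of (A[1][0] + B[0][0] = 2 + -1 = 1, A[1][1] + B[1][0] = 2 + 6 = 8) = 1 (attained at k = 0)
  C[1][1] = min over k of (A[1][0] + B[0][1] = 2 + 0 = 2, A[1][1] + B[1][1] = 2 + 8 = 10) = 2 (attained at k = 0)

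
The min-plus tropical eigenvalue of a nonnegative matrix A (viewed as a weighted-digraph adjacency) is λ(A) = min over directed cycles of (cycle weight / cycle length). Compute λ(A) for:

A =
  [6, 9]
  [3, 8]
λ(A) = 6

Enumerate directed cycles and compute their means (weight / length). Sample:
  cycle 0 → 0: weight = 6, length = 1, mean = 6/1 ≈ 6.000
  cycle 1 → 1: weight = 8, length = 1, mean = 8/1 ≈ 8.000
  cycle 0 → 1 → 0: weight = 12, length = 2, mean = 12/2 ≈ 6.000
  cycle 1 → 0 → 1: weight = 12, length = 2, mean = 12/2 ≈ 6.000
Minimum mean = 6.000, attained e.g. along the cycle 0 → 0 with weight 6 and length 1. So λ(A) = 6/1 = 6.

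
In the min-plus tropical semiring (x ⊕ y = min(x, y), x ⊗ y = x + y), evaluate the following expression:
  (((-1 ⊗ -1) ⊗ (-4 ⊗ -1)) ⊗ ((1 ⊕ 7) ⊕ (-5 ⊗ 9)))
(((-1 ⊗ -1) ⊗ (-4 ⊗ -1)) ⊗ ((1 ⊕ 7) ⊕ (-5 ⊗ 9))) = -6

Expand innermost to outermost. Recall ⊕ takes the minimum of its arguments and ⊗ takes their sum. Working out the expression (((-1 ⊗ -1) ⊗ (-4 ⊗ -1)) ⊗ ((1 ⊕ 7) ⊕ (-5 ⊗ 9))) gives -6.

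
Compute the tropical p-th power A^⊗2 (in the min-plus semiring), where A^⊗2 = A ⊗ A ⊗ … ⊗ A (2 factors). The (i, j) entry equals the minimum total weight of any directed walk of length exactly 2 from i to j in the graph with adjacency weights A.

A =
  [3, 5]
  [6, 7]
A^⊗2 =
  [6, 8]
  [9, 11]

Each entry (A^⊗2)_ij equals the minimum over all length-2 walks i = v_0 → v_1 → … → v_2 = j of Σ_t A[v_t][v_{t+1}]. For example, for (i, j) = (0, 1) we minimise over 2 possible intermediate vertex sequences; the minimum is 8, attained along the walk 0 → 0 → 1.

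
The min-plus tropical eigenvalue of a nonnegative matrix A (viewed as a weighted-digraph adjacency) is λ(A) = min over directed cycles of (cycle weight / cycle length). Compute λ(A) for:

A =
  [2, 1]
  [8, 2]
λ(A) = 2

Enumerate directed cycles and compute their means (weight / length). Sample:
  cycle 0 → 0: weight = 2, length = 1, mean = 2/1 ≈ 2.000
  cycle 1 → 1: weight = 2, length = 1, mean = 2/1 ≈ 2.000
  cycle 0 → 1 → 0: weight = 9, length = 2, mean = 9/2 ≈ 4.500
  cycle 1 → 0 → 1: weight = 9, length = 2, mean = 9/2 ≈ 4.500
Minimum mean = 2.000, attained e.g. along the cycle 0 → 0 with weight 2 and length 1. So λ(A) = 2/1 = 2.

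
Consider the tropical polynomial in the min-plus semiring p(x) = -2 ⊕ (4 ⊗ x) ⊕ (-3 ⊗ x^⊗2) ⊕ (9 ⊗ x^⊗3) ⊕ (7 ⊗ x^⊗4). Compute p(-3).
p(-3) = -9

A tropical monomial a ⊗ x^⊗i evaluates to a + i · x. Evaluating each term at x = -3:
  Term 0 contributes -2 + 0 · -3 = -2
  Term 1 contributes 4 + 1 · -3 = 1
  Term 2 contributes -3 + 2 · -3 = -9
  Term 3 contributes 9 + 3 · -3 = 0
  Term 4 contributes 7 + 4 · -3 = -5
p(-3) = ⊕ of these = min[-2, 1, -9, 0, -5] = -9.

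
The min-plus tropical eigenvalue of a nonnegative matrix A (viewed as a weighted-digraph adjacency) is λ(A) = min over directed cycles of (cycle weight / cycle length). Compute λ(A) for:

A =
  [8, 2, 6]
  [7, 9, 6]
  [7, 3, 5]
λ(A) = 9/2

Enumerate directed cycles and compute their means (weight / length). Sample:
  cycle 0 → 0: weight = 8, length = 1, mean = 8/1 ≈ 8.000
  cycle 1 → 1: weight = 9, length = 1, mean = 9/1 ≈ 9.000
  cycle 2 → 2: weight = 5, length = 1, mean = 5/1 ≈ 5.000
  cycle 0 → 1 → 0: weight = 9, length = 2, mean = 9/2 ≈ 4.500
  cycle 0 → 2 → 0: weight = 13, length = 2, mean = 13/2 ≈ 6.500
  cycle 1 → 0 → 1: weight = 9, length = 2, mean = 9/2 ≈ 4.500
Minimum mean = 4.500, attained e.g. along the cycle 0 → 1 → 0 with weight 9 and length 2. So λ(A) = 9/2 = 9/2.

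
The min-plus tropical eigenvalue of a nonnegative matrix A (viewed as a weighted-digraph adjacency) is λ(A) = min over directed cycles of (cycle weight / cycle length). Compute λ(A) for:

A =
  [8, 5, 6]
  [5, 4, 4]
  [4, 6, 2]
λ(A) = 2

Enumerate directed cycles and compute their means (weight / length). Sample:
  cycle 0 → 0: weight = 8, length = 1, mean = 8/1 ≈ 8.000
  cycle 1 → 1: weight = 4, length = 1, mean = 4/1 ≈ 4.000
  cycle 2 → 2: weight = 2, length = 1, mean = 2/1 ≈ 2.000
  cycle 0 → 1 → 0: weight = 10, length = 2, mean = 10/2 ≈ 5.000
  cycle 0 → 2 → 0: weight = 10, length = 2, mean = 10/2 ≈ 5.000
  cycle 1 → 0 → 1: weight = 10, length = 2, mean = 10/2 ≈ 5.000
Minimum mean = 2.000, attained e.g. along the cycle 2 → 2 with weight 2 and length 1. So λ(A) = 2/1 = 2.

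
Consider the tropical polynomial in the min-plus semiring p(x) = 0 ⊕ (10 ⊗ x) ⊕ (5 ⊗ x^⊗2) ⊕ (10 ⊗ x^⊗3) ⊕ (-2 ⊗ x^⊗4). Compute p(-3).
p(-3) = -14

A tropical monomial a ⊗ x^⊗i evaluates to a + i · x. Evaluating each term at x = -3:
  Term 0 contributes 0 + 0 · -3 = 0
  Term 1 contributes 10 + 1 · -3 = 7
  Term 2 contributes 5 + 2 · -3 = -1
  Term 3 contributes 10 + 3 · -3 = 1
  Term 4 contributes -2 + 4 · -3 = -14
p(-3) = ⊕ of these = min[0, 7, -1, 1, -14] = -14.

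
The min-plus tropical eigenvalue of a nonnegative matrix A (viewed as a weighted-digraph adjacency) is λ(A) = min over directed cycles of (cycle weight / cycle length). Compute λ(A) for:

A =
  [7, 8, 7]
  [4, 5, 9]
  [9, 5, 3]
λ(A) = 3

Enumerate directed cycles and compute their means (weight / length). Sample:
  cycle 0 → 0: weight = 7, length = 1, mean = 7/1 ≈ 7.000
  cycle 1 → 1: weight = 5, length = 1, mean = 5/1 ≈ 5.000
  cycle 2 → 2: weight = 3, length = 1, mean = 3/1 ≈ 3.000
  cycle 0 → 1 → 0: weight = 12, length = 2, mean = 12/2 ≈ 6.000
  cycle 0 → 2 → 0: weight = 16, length = 2, mean = 16/2 ≈ 8.000
  cycle 1 → 0 → 1: weight = 12, length = 2, mean = 12/2 ≈ 6.000
Minimum mean = 3.000, attained e.g. along the cycle 2 → 2 with weight 3 and length 1. So λ(A) = 3/1 = 3.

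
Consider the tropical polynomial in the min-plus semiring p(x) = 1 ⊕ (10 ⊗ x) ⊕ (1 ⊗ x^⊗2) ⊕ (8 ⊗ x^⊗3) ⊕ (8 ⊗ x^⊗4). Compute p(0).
p(0) = 1

A tropical monomial a ⊗ x^⊗i evaluates to a + i · x. Evaluating each term at x = 0:
  Term 0 contributes 1 + 0 · 0 = 1
  Term 1 contributes 10 + 1 · 0 = 10
  Term 2 contributes 1 + 2 · 0 = 1
  Term 3 contributes 8 + 3 · 0 = 8
  Term 4 contributes 8 + 4 · 0 = 8
p(0) = ⊕ of these = min[1, 10, 1, 8, 8] = 1.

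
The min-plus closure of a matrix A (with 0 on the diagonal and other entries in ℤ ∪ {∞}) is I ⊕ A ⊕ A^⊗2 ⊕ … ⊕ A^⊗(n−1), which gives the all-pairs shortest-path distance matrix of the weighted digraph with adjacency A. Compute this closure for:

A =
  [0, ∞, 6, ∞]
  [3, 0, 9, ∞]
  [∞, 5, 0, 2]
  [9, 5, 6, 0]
Closure =
  [0, 11, 6, 8]
  [3, 0, 9, 11]
  [8, 5, 0, 2]
  [8, 5, 6, 0]

This is the Floyd-Warshall all-pairs shortest-path computation. For each intermediate vertex k = 0, 1, …, 3, update dist[i][j] ← min(dist[i][j], dist[i][k] + dist[k][j]). The final matrix gives, for each (i, j), the minimum total weight of any directed path from i to j (possibly empty when i = j).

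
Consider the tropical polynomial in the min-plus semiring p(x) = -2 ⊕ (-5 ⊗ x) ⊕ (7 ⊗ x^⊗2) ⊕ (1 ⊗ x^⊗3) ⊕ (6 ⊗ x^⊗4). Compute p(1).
p(1) = -4

A tropical monomial a ⊗ x^⊗i evaluates to a + i · x. Evaluating each term at x = 1:
  Term 0 contributes -2 + 0 · 1 = -2
  Term 1 contributes -5 + 1 · 1 = -4
  Term 2 contributes 7 + 2 · 1 = 9
  Term 3 contributes 1 + 3 · 1 = 4
  Term 4 contributes 6 + 4 · 1 = 10
p(1) = ⊕ of these = min[-2, -4, 9, 4, 10] = -4.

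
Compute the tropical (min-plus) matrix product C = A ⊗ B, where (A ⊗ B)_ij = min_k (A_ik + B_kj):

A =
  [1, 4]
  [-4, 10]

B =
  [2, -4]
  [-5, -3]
A ⊗ B =
  [-1, -3]
  [-2, -8]

Apply the min-plus product entry-by-entry:
  C[0][0] = min over k of (A[0][0] + B[0][0] = 1 + 2 = 3, A[0][1] + B[1][0] = 4 + -5 = -1) = -1 (attained at k = 1)
  C[0][1] = min over k of (A[0][0] + B[0][1] = 1 + -4 = -3, A[0][1] + B[1][1] = 4 + -3 = 1) = -3 (attained at k = 0)
  C[1][0] = min over k of (A[1][0] + B[0][0] = -4 + 2 = -2, A[1][1] + B[1][0] = 10 + -5 = 5) = -2 (attained at k = 0)
  C[1][1] = min over k of (A[1][0] + B[0][1] = -4 + -4 = -8, A[1][1] + B[1][1] = 10 + -3 = 7) = -8 (attained at k = 0)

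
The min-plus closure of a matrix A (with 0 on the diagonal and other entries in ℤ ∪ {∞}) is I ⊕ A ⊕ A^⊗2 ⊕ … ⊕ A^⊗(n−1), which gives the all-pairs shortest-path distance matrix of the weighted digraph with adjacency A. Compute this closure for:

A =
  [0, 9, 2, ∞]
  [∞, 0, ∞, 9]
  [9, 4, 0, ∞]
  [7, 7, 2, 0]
Closure =
  [0, 6, 2, 15]
  [16, 0, 11, 9]
  [9, 4, 0, 13]
  [7, 6, 2, 0]

This is the Floyd-Warshall all-pairs shortest-path computation. For each intermediate vertex k = 0, 1, …, 3, update dist[i][j] ← min(dist[i][j], dist[i][k] + dist[k][j]). The final matrix gives, for each (i, j), the minimum total weight of any directed path from i to j (possibly empty when i = j).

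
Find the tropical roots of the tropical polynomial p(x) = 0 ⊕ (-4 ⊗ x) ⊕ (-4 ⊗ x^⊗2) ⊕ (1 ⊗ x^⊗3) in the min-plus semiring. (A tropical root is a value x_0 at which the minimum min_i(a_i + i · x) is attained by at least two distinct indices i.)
Roots: {-5, 0, 4}

Each tropical root is a break point of the lower envelope of the lines y = a_i + i · x (there are 4 lines, with slopes 0, 1, ..., 3). Only the lines that attain the minimum somewhere contribute to roots; other lines are dominated. Here the surviving (envelope) indices are i = 3, i = 2, i = 1, i = 0.
Intersections between consecutive envelope lines give the roots: for adjacent envelope indices i < j the intersection is x = (a_i − a_j) / (j − i). Reading off the sorted break points: {-5, 0, 4}.
Verification: at each break x_0, at least two indices attain the minimum of min_i(a_i + i · x_0).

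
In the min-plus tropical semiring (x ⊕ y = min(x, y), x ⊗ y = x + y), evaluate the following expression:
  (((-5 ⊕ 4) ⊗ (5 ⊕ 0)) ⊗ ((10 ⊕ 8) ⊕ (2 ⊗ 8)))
(((-5 ⊕ 4) ⊗ (5 ⊕ 0)) ⊗ ((10 ⊕ 8) ⊕ (2 ⊗ 8))) = 3

Expand innermost to outermost. Recall ⊕ takes the minimum of its arguments and ⊗ takes their sum. Working out the expression (((-5 ⊕ 4) ⊗ (5 ⊕ 0)) ⊗ ((10 ⊕ 8) ⊕ (2 ⊗ 8))) gives 3.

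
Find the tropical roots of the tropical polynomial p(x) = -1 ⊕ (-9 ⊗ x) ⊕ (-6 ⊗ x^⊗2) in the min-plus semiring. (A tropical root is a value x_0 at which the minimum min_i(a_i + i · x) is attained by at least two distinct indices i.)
Roots: {-3, 8}

Each tropical root is a break point of the lower envelope of the lines y = a_i + i · x (there are 3 lines, with slopes 0, 1, ..., 2). Only the lines that attain the minimum somewhere contribute to roots; other lines are dominated. Here the surviving (envelope) indices are i = 2, i = 1, i = 0.
Intersections between consecutive envelope lines give the roots: for adjacent envelope indices i < j the intersection is x = (a_i − a_j) / (j − i). Reading off the sorted break points: {-3, 8}.
Verification: at each break x_0, at least two indices attain the minimum of min_i(a_i + i · x_0).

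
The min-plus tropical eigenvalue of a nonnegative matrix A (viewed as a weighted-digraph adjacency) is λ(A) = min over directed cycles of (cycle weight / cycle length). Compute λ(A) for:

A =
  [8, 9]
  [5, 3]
λ(A) = 3

Enumerate directed cycles and compute their means (weight / length). Sample:
  cycle 0 → 0: weight = 8, length = 1, mean = 8/1 ≈ 8.000
  cycle 1 → 1: weight = 3, length = 1, mean = 3/1 ≈ 3.000
  cycle 0 → 1 → 0: weight = 14, length = 2, mean = 14/2 ≈ 7.000
  cycle 1 → 0 → 1: weight = 14, length = 2, mean = 14/2 ≈ 7.000
Minimum mean = 3.000, attained e.g. along the cycle 1 → 1 with weight 3 and length 1. So λ(A) = 3/1 = 3.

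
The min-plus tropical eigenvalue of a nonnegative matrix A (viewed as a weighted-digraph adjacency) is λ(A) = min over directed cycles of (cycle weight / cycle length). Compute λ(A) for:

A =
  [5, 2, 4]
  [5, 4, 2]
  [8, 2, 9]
λ(A) = 2

Enumerate directed cycles and compute their means (weight / length). Sample:
  cycle 0 → 0: weight = 5, length = 1, mean = 5/1 ≈ 5.000
  cycle 1 → 1: weight = 4, length = 1, mean = 4/1 ≈ 4.000
  cycle 2 → 2: weight = 9, length = 1, mean = 9/1 ≈ 9.000
  cycle 0 → 1 → 0: weight = 7, length = 2, mean = 7/2 ≈ 3.500
  cycle 0 → 2 → 0: weight = 12, length = 2, mean = 12/2 ≈ 6.000
  cycle 1 → 0 → 1: weight = 7, length = 2, mean = 7/2 ≈ 3.500
Minimum mean = 2.000, attained e.g. along the cycle 1 → 2 → 1 with weight 4 and length 2. So λ(A) = 4/2 = 2.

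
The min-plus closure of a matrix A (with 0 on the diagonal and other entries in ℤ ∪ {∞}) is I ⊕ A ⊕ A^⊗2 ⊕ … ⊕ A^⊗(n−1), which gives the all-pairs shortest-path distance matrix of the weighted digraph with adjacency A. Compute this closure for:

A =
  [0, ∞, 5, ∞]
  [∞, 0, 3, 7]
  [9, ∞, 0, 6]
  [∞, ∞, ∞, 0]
Closure =
  [0, ∞, 5, 11]
  [12, 0, 3, 7]
  [9, ∞, 0, 6]
  [∞, ∞, ∞, 0]

This is the Floyd-Warshall all-pairs shortest-path computation. For each intermediate vertex k = 0, 1, …, 3, update dist[i][j] ← min(dist[i][j], dist[i][k] + dist[k][j]). The final matrix gives, for each (i, j), the minimum total weight of any directed path from i to j (possibly empty when i = j).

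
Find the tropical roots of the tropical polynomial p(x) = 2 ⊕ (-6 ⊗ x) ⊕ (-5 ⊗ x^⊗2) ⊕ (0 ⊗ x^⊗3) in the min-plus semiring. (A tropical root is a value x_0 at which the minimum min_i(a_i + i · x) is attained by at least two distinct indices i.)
Roots: {-5, -1, 8}

Each tropical root is a break point of the lower envelope of the lines y = a_i + i · x (there are 4 lines, with slopes 0, 1, ..., 3). Only the lines that attain the minimum somewhere contribute to roots; other lines are dominated. Here the surviving (envelope) indices are i = 3, i = 2, i = 1, i = 0.
Intersections between consecutive envelope lines give the roots: for adjacent envelope indices i < j the intersection is x = (a_i − a_j) / (j − i). Reading off the sorted break points: {-5, -1, 8}.
Verification: at each break x_0, at least two indices attain the minimum of min_i(a_i + i · x_0).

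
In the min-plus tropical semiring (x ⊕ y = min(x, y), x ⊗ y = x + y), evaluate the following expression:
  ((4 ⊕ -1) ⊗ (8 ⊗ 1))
((4 ⊕ -1) ⊗ (8 ⊗ 1)) = 8

Expand innermost to outermost. Recall ⊕ takes the minimum of its arguments and ⊗ takes their sum. Working out the expression ((4 ⊕ -1) ⊗ (8 ⊗ 1)) gives 8.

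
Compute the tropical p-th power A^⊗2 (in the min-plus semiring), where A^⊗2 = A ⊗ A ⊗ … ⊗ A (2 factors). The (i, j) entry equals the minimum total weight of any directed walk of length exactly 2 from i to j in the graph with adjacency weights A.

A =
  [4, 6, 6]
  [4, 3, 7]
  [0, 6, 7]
A^⊗2 =
  [6, 9, 10]
  [7, 6, 10]
  [4, 6, 6]

Each entry (A^⊗2)_ij equals the minimum over all length-2 walks i = v_0 → v_1 → … → v_2 = j of Σ_t A[v_t][v_{t+1}]. For example, for (i, j) = (0, 2) we minimise over 3 possible intermediate vertex sequences; the minimum is 10, attained along the walk 0 → 0 → 2.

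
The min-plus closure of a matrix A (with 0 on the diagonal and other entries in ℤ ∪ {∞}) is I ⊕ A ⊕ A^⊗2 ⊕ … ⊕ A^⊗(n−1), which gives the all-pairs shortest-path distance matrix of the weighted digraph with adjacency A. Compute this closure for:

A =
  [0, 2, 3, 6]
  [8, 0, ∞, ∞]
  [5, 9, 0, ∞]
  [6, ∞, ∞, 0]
Closure =
  [0, 2, 3, 6]
  [8, 0, 11, 14]
  [5, 7, 0, 11]
  [6, 8, 9, 0]

This is the Floyd-Warshall all-pairs shortest-path computation. For each intermediate vertex k = 0, 1, …, 3, update dist[i][j] ← min(dist[i][j], dist[i][k] + dist[k][j]). The final matrix gives, for each (i, j), the minimum total weight of any directed path from i to j (possibly empty when i = j).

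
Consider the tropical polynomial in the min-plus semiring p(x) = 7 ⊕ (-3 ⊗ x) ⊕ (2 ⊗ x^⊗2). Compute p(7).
p(7) = 4

A tropical monomial a ⊗ x^⊗i evaluates to a + i · x. Evaluating each term at x = 7:
  Term 0 contributes 7 + 0 · 7 = 7
  Term 1 contributes -3 + 1 · 7 = 4
  Term 2 contributes 2 + 2 · 7 = 16
p(7) = ⊕ of these = min[7, 4, 16] = 4.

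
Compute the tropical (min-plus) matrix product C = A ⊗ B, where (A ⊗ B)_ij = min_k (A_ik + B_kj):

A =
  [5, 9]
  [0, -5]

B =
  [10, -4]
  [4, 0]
A ⊗ B =
  [13, 1]
  [-1, -5]

Apply the min-plus product entry-by-entry:
  C[0][0] = min over k of (A[0][0] + B[0][0] = 5 + 10 = 15, A[0][1] + B[1][0] = 9 + 4 = 13) = 13 (attained at k = 1)
  C[0][1] = min over k of (A[0][0] + B[0][1] = 5 + -4 = 1, A[0][1] + B[1][1] = 9 + 0 = 9) = 1 (attained at k = 0)
  C[1][0] = min over k of (A[1][0] + B[0][0] = 0 + 10 = 10, A[1][1] + B[1][0] = -5 + 4 = -1) = -1 (attained at k = 1)
  C[1][1] = min over k of (A[1][0] + B[0][1] = 0 + -4 = -4, A[1][1] + B[1][1] = -5 + 0 = -5) = -5 (attained at k = 1)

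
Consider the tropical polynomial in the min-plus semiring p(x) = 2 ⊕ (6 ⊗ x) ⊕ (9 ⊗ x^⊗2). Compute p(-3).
p(-3) = 2

A tropical monomial a ⊗ x^⊗i evaluates to a + i · x. Evaluating each term at x = -3:
  Term 0 contributes 2 + 0 · -3 = 2
  Term 1 contributes 6 + 1 · -3 = 3
  Term 2 contributes 9 + 2 · -3 = 3
p(-3) = ⊕ of these = min[2, 3, 3] = 2.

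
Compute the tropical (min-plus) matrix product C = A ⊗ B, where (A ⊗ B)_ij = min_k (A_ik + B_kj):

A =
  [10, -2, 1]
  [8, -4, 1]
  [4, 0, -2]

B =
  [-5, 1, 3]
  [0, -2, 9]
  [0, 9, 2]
A ⊗ B =
  [-2, -4, 3]
  [-4, -6, 3]
  [-2, -2, 0]

Apply the min-plus product entry-by-entry:
  C[0][0] = min over k of (A[0][0] + B[0][0] = 10 + -5 = 5, A[0][1] + B[1][0] = -2 + 0 = -2, A[0][2] + B[2][0] = 1 + 0 = 1) = -2 (attained at k = 1)
  C[0][1] = min over k of (A[0][0] + B[0][1] = 10 + 1 = 11, A[0][1] + B[1][1] = -2 + -2 = -4, A[0][2] + B[2][1] = 1 + 9 = 10) = -4 (attained at k = 1)
  C[0][2] = min over k of (A[0][0] + B[0][2] = 10 + 3 = 13, A[0][1] + B[1][2] = -2 + 9 = 7, A[0][2] + B[2][2] = 1 + 2 = 3) = 3 (attained at k = 2)
  C[1][0] = min over k of (A[1][0] + B[0][0] = 8 + -5 = 3, A[1][1] + B[1][0] = -4 + 0 = -4, A[1][2] + B[2][0] = 1 + 0 = 1) = -4 (attained at k = 1)
  C[1][1] = min over k of (A[1][0] + B[0][1] = 8 + 1 = 9, A[1][1] + B[1][1] = -4 + -2 = -6, A[1][2] + B[2][1] = 1 + 9 = 10) = -6 (attained at k = 1)
  C[1][2] = min over k of (A[1][0] + B[0][2] = 8 + 3 = 11, A[1][1] + B[1][2] = -4 + 9 = 5, A[1][2] + B[2][2] = 1 + 2 = 3) = 3 (attained at k = 2)
  C[2][0] = min over k of (A[2][0] + B[0][0] = 4 + -5 = -1, A[2][1] + B[1][0] = 0 + 0 = 0, A[2][2] + B[2][0] = -2 + 0 = -2) = -2 (attained at k = 2)
  C[2][1] = min over k of (A[2][0] + B[0][1] = 4 + 1 = 5, A[2][1] + B[1][1] = 0 + -2 = -2, A[2][2] + B[2][1] = -2 + 9 = 7) = -2 (attained at k = 1)
  C[2][2] = min over k of (A[2][0] + B[0][2] = 4 + 3 = 7, A[2][1] + B[1][2] = 0 + 9 = 9, A[2][2] + B[2][2] = -2 + 2 = 0) = 0 (attained at k = 2)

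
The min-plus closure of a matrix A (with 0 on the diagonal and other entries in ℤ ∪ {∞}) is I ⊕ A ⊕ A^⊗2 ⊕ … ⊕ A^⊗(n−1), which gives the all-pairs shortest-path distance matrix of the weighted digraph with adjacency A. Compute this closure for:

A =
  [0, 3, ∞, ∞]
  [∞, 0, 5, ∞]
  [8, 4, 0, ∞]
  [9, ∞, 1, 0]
Closure =
  [0, 3, 8, ∞]
  [13, 0, 5, ∞]
  [8, 4, 0, ∞]
  [9, 5, 1, 0]

This is the Floyd-Warshall all-pairs shortest-path computation. For each intermediate vertex k = 0, 1, …, 3, update dist[i][j] ← min(dist[i][j], dist[i][k] + dist[k][j]). The final matrix gives, for each (i, j), the minimum total weight of any directed path from i to j (possibly empty when i = j).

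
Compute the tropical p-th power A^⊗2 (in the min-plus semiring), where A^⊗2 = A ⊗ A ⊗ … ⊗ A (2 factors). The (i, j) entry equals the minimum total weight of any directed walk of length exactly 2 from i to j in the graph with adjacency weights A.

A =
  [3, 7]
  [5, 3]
A^⊗2 =
  [6, 10]
  [8, 6]

Each entry (A^⊗2)_ij equals the minimum over all length-2 walks i = v_0 → v_1 → … → v_2 = j of Σ_t A[v_t][v_{t+1}]. For example, for (i, j) = (0, 1) we minimise over 2 possible intermediate vertex sequences; the minimum is 10, attained along the walk 0 → 0 → 1.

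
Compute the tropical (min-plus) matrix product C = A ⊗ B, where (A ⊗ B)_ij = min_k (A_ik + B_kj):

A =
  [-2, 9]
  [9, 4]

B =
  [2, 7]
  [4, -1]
A ⊗ B =
  [0, 5]
  [8, 3]

Apply the min-plus product entry-by-entry:
  C[0][0] = min over k of (A[0][0] + B[0][0] = -2 + 2 = 0, A[0][1] + B[1][0] = 9 + 4 = 13) = 0 (attained at k = 0)
  C[0][1] = min over k of (A[0][0] + B[0][1] = -2 + 7 = 5, A[0][1] + B[1][1] = 9 + -1 = 8) = 5 (attained at k = 0)
  C[1][0] = min over k of (A[1][0] + B[0][0] = 9 + 2 = 11, A[1][1] + B[1][0] = 4 + 4 = 8) = 8 (attained at k = 1)
  C[1][1] = min over k of (A[1][0] + B[0][1] = 9 + 7 = 16, A[1][1] + B[1][1] = 4 + -1 = 3) = 3 (attained at k = 1)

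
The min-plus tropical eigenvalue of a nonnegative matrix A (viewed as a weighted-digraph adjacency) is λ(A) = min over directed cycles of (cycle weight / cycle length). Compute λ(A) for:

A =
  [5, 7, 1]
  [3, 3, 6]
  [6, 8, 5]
λ(A) = 3

Enumerate directed cycles and compute their means (weight / length). Sample:
  cycle 0 → 0: weight = 5, length = 1, mean = 5/1 ≈ 5.000
  cycle 1 → 1: weight = 3, length = 1, mean = 3/1 ≈ 3.000
  cycle 2 → 2: weight = 5, length = 1, mean = 5/1 ≈ 5.000
  cycle 0 → 1 → 0: weight = 10, length = 2, mean = 10/2 ≈ 5.000
  cycle 0 → 2 → 0: weight = 7, length = 2, mean = 7/2 ≈ 3.500
  cycle 1 → 0 → 1: weight = 10, length = 2, mean = 10/2 ≈ 5.000
Minimum mean = 3.000, attained e.g. along the cycle 1 → 1 with weight 3 and length 1. So λ(A) = 3/1 = 3.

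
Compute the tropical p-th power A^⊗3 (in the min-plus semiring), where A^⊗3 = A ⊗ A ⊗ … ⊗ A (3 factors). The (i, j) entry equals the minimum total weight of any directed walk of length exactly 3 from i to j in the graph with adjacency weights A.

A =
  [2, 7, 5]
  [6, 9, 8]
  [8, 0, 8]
A^⊗3 =
  [6, 7, 9]
  [10, 11, 13]
  [8, 8, 11]

Each entry (A^⊗3)_ij equals the minimum over all length-3 walks i = v_0 → v_1 → … → v_3 = j of Σ_t A[v_t][v_{t+1}]. For example, for (i, j) = (0, 2) we minimise over 9 possible intermediate vertex sequences; the minimum is 9, attained along the walk 0 → 0 → 0 → 2.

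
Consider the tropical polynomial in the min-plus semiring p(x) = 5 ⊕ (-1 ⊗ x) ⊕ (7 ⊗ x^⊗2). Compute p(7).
p(7) = 5

A tropical monomial a ⊗ x^⊗i evaluates to a + i · x. Evaluating each term at x = 7:
  Term 0 contributes 5 + 0 · 7 = 5
  Term 1 contributes -1 + 1 · 7 = 6
  Term 2 contributes 7 + 2 · 7 = 21
p(7) = ⊕ of these = min[5, 6, 21] = 5.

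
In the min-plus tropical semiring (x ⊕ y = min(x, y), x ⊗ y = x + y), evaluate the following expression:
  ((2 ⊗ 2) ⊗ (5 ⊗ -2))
((2 ⊗ 2) ⊗ (5 ⊗ -2)) = 7

Expand innermost to outermost. Recall ⊕ takes the minimum of its arguments and ⊗ takes their sum. Working out the expression ((2 ⊗ 2) ⊗ (5 ⊗ -2)) gives 7.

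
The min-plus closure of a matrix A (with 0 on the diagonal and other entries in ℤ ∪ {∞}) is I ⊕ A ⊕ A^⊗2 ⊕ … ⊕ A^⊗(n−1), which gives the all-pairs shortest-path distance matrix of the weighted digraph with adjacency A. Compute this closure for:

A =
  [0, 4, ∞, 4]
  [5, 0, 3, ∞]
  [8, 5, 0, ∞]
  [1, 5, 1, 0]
Closure =
  [0, 4, 5, 4]
  [5, 0, 3, 9]
  [8, 5, 0, 12]
  [1, 5, 1, 0]

This is the Floyd-Warshall all-pairs shortest-path computation. For each intermediate vertex k = 0, 1, …, 3, update dist[i][j] ← min(dist[i][j], dist[i][k] + dist[k][j]). The final matrix gives, for each (i, j), the minimum total weight of any directed path from i to j (possibly empty when i = j).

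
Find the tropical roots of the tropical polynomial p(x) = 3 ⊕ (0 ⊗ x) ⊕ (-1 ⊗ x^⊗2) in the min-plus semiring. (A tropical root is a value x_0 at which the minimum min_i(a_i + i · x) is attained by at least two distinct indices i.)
Roots: {1, 3}

Each tropical root is a break point of the lower envelope of the lines y = a_i + i · x (there are 3 lines, with slopes 0, 1, ..., 2). Only the lines that attain the minimum somewhere contribute to roots; other lines are dominated. Here the surviving (envelope) indices are i = 2, i = 1, i = 0.
Intersections between consecutive envelope lines give the roots: for adjacent envelope indices i < j the intersection is x = (a_i − a_j) / (j − i). Reading off the sorted break points: {1, 3}.
Verification: at each break x_0, at least two indices attain the minimum of min_i(a_i + i · x_0).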